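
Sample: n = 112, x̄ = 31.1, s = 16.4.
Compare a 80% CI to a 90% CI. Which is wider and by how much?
90% CI is wider by 1.14

df = 111
80% CI: t* = 1.289, (29.10, 33.10), width = 2 · t* · s/√n = 4.00
90% CI: t* = 1.659, (28.53, 33.67), width = 2 · t* · s/√n = 5.14

The 90% CI is wider by 5.14 - 4.00 = 1.14.
Higher confidence requires a wider interval.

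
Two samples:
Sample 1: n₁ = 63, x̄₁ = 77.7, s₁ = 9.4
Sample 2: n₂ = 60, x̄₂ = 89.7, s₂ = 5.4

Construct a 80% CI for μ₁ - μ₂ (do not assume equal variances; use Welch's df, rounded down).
(-13.77, -10.23)

Difference: x̄₁ - x̄₂ = -12.00
SE = √(s₁²/n₁ + s₂²/n₂) = √(9.4²/63 + 5.4²/60) = 1.3742
df = 99.82 → 99 (Welch–Satterthwaite, rounded down)
t* = 1.290

CI: -12.00 ± 1.290 · 1.3742 = -12.00 ± 1.77 = (-13.77, -10.23)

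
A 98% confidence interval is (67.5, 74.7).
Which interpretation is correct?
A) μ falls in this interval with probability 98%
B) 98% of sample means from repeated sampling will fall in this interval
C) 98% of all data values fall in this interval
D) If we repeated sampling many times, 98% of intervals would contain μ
D

A) Wrong — μ is fixed; the randomness lives in the interval, not in μ.
B) Wrong — coverage applies to intervals containing μ, not to future x̄ values.
C) Wrong — a CI is about the parameter μ, not individual data values.
D) Correct — this is the frequentist long-run coverage interpretation.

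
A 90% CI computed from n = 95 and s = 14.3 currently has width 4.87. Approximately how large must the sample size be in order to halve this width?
n ≈ 380

CI width ∝ 1/√n
To reduce width by factor 2, need √n to grow by 2 → need 2² = 4 times as many samples.

Current: n = 95, width = 4.87
New: n = 380, width ≈ 2.42

Width reduced by factor of 4.87/2.42 = 2.01.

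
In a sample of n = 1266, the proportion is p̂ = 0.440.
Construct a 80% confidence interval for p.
(0.422, 0.458)

Proportion CI:
SE = √(p̂(1-p̂)/n) = √(0.440 · 0.560 / 1266) = 0.01395

z* = 1.282
Margin = z* · SE = 1.282 · 0.01395 = 0.0179

CI: 0.440 ± 0.0179 = (0.422, 0.458)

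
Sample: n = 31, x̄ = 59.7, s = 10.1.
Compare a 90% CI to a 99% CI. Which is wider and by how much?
99% CI is wider by 3.82

df = 30
90% CI: t* = 1.697, (56.62, 62.78), width = 2 · t* · s/√n = 6.16
99% CI: t* = 2.750, (54.71, 64.69), width = 2 · t* · s/√n = 9.98

The 99% CI is wider by 9.98 - 6.16 = 3.82.
Higher confidence requires a wider interval.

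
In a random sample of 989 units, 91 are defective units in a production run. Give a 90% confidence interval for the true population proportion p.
(0.077, 0.107)

Proportion CI:
p̂ = 91/989 = 0.09201
SE = √(p̂(1-p̂)/n) = √(0.09201 · 0.90799 / 989) = 0.00919

z* = 1.645
Margin = z* · SE = 1.645 · 0.00919 = 0.0151

CI: 0.09201 ± 0.0151 = (0.077, 0.107)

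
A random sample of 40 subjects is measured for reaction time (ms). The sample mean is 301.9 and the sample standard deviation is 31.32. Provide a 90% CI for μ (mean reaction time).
(293.56, 310.24)

t-interval (σ unknown):
df = n - 1 = 39
t* = 1.685 for 90% confidence

Margin of error = t* · s/√n = 1.685 · 31.32/√40 = 8.34

CI: (293.56, 310.24)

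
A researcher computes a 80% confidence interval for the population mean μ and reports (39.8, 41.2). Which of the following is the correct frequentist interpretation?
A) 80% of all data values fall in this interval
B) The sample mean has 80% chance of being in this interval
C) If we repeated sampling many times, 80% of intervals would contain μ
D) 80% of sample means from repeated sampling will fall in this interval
C

A) Wrong — a CI is about the parameter μ, not individual data values.
B) Wrong — x̄ is observed and sits in the interval by construction.
C) Correct — this is the frequentist long-run coverage interpretation.
D) Wrong — coverage applies to intervals containing μ, not to future x̄ values.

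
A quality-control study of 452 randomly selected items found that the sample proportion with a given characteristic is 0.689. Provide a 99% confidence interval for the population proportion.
(0.633, 0.745)

Proportion CI:
SE = √(p̂(1-p̂)/n) = √(0.689 · 0.311 / 452) = 0.02177

z* = 2.576
Margin = z* · SE = 2.576 · 0.02177 = 0.0561

CI: 0.689 ± 0.0561 = (0.633, 0.745)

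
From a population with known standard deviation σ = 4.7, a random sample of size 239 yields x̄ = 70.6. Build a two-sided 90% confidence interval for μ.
(70.10, 71.10)

z-interval (σ known):
z* = 1.645 for 90% confidence

Margin of error = z* · σ/√n = 1.645 · 4.7/√239 = 0.50

CI: (70.6 - 0.50, 70.6 + 0.50) = (70.10, 71.10)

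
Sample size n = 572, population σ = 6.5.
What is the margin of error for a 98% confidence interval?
Margin of error = 0.63

Margin of error = z* · σ/√n
= 2.326 · 6.5/√572
= 2.326 · 6.5/23.9165
= 0.63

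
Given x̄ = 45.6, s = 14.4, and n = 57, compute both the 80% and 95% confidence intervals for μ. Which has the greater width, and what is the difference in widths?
95% CI is wider by 2.69

df = 56
80% CI: t* = 1.297, (43.13, 48.07), width = 2 · t* · s/√n = 4.95
95% CI: t* = 2.003, (41.78, 49.42), width = 2 · t* · s/√n = 7.64

The 95% CI is wider by 7.64 - 4.95 = 2.69.
Higher confidence requires a wider interval.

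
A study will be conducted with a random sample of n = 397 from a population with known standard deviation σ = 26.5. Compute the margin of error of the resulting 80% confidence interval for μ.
Margin of error = 1.71

Margin of error = z* · σ/√n
= 1.282 · 26.5/√397
= 1.282 · 26.5/19.9249
= 1.71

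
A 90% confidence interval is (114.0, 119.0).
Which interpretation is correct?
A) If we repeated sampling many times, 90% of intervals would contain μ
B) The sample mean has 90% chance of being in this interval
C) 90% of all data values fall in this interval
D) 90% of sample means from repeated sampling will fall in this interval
A

A) Correct — this is the frequentist long-run coverage interpretation.
B) Wrong — x̄ is observed and sits in the interval by construction.
C) Wrong — a CI is about the parameter μ, not individual data values.
D) Wrong — coverage applies to intervals containing μ, not to future x̄ values.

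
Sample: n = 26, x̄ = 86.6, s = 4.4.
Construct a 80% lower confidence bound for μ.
μ ≥ 85.86

Lower bound (one-sided):
t* = 0.856 (one-sided for 80%)
Lower bound = x̄ - t* · s/√n = 86.6 - 0.856 · 4.4/√26 = 85.86

We are 80% confident that μ ≥ 85.86.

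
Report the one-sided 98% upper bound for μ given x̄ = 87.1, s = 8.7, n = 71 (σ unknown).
μ ≤ 89.26

Upper bound (one-sided):
t* = 2.093 (one-sided for 98%)
Upper bound = x̄ + t* · s/√n = 87.1 + 2.093 · 8.7/√71 = 89.26

We are 98% confident that μ ≤ 89.26.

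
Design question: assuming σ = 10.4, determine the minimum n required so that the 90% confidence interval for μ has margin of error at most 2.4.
n ≥ 51

For margin E ≤ 2.4:
n ≥ (z* · σ / E)²
n ≥ (1.645 · 10.4 / 2.4)²
n ≥ 50.81

Minimum n = 51 (rounding up)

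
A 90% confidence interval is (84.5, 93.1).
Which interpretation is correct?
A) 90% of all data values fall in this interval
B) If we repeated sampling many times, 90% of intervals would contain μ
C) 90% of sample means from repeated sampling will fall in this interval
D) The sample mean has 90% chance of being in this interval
B

A) Wrong — a CI is about the parameter μ, not individual data values.
B) Correct — this is the frequentist long-run coverage interpretation.
C) Wrong — coverage applies to intervals containing μ, not to future x̄ values.
D) Wrong — x̄ is observed and sits in the interval by construction.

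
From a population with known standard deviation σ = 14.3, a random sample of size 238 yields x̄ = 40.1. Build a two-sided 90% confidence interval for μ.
(38.58, 41.62)

z-interval (σ known):
z* = 1.645 for 90% confidence

Margin of error = z* · σ/√n = 1.645 · 14.3/√238 = 1.52

CI: (40.1 - 1.52, 40.1 + 1.52) = (38.58, 41.62)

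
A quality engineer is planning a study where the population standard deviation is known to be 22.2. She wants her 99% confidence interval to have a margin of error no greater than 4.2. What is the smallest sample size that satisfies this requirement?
n ≥ 186

For margin E ≤ 4.2:
n ≥ (z* · σ / E)²
n ≥ (2.576 · 22.2 / 4.2)²
n ≥ 185.40

Minimum n = 186 (rounding up)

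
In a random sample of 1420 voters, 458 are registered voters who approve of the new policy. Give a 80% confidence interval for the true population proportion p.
(0.307, 0.338)

Proportion CI:
p̂ = 458/1420 = 0.32254
SE = √(p̂(1-p̂)/n) = √(0.32254 · 0.67746 / 1420) = 0.01240

z* = 1.282
Margin = z* · SE = 1.282 · 0.01240 = 0.0159

CI: 0.32254 ± 0.0159 = (0.307, 0.338)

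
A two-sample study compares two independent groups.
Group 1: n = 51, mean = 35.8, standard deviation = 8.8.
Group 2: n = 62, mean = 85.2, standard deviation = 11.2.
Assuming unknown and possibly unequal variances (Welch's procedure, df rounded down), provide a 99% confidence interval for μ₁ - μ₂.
(-54.33, -44.47)

Difference: x̄₁ - x̄₂ = -49.40
SE = √(s₁²/n₁ + s₂²/n₂) = √(8.8²/51 + 11.2²/62) = 1.8819
df = 110.79 → 110 (Welch–Satterthwaite, rounded down)
t* = 2.621

CI: -49.40 ± 2.621 · 1.8819 = -49.40 ± 4.93 = (-54.33, -44.47)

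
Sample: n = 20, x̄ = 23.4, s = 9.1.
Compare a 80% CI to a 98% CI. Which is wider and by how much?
98% CI is wider by 4.93

df = 19
80% CI: t* = 1.328, (20.70, 26.10), width = 2 · t* · s/√n = 5.40
98% CI: t* = 2.539, (18.23, 28.57), width = 2 · t* · s/√n = 10.33

The 98% CI is wider by 10.33 - 5.40 = 4.93.
Higher confidence requires a wider interval.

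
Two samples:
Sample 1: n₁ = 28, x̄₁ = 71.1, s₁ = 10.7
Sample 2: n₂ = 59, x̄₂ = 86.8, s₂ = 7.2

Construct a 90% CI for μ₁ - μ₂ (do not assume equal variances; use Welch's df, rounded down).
(-19.46, -11.94)

Difference: x̄₁ - x̄₂ = -15.70
SE = √(s₁²/n₁ + s₂²/n₂) = √(10.7²/28 + 7.2²/59) = 2.2288
df = 39.01 → 39 (Welch–Satterthwaite, rounded down)
t* = 1.685

CI: -15.70 ± 1.685 · 2.2288 = -15.70 ± 3.76 = (-19.46, -11.94)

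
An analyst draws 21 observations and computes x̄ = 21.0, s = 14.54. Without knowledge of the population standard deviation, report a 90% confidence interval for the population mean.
(15.53, 26.47)

t-interval (σ unknown):
df = n - 1 = 20
t* = 1.725 for 90% confidence

Margin of error = t* · s/√n = 1.725 · 14.54/√21 = 5.47

CI: (15.53, 26.47)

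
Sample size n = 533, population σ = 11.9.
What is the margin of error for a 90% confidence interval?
Margin of error = 0.85

Margin of error = z* · σ/√n
= 1.645 · 11.9/√533
= 1.645 · 11.9/23.0868
= 0.85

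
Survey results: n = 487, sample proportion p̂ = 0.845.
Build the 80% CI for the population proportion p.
(0.824, 0.866)

Proportion CI:
SE = √(p̂(1-p̂)/n) = √(0.845 · 0.155 / 487) = 0.01640

z* = 1.282
Margin = z* · SE = 1.282 · 0.01640 = 0.0210

CI: 0.845 ± 0.0210 = (0.824, 0.866)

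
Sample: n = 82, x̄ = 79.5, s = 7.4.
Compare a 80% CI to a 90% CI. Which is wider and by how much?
90% CI is wider by 0.61

df = 81
80% CI: t* = 1.292, (78.44, 80.56), width = 2 · t* · s/√n = 2.11
90% CI: t* = 1.664, (78.14, 80.86), width = 2 · t* · s/√n = 2.72

The 90% CI is wider by 2.72 - 2.11 = 0.61.
Higher confidence requires a wider interval.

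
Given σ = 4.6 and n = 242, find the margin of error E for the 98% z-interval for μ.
Margin of error = 0.69

Margin of error = z* · σ/√n
= 2.326 · 4.6/√242
= 2.326 · 4.6/15.5563
= 0.69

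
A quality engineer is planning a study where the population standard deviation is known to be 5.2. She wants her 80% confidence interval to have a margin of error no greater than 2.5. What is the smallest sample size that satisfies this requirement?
n ≥ 8

For margin E ≤ 2.5:
n ≥ (z* · σ / E)²
n ≥ (1.282 · 5.2 / 2.5)²
n ≥ 7.11

Minimum n = 8 (rounding up)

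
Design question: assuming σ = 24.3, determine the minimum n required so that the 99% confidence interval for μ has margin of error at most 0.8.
n ≥ 6123

For margin E ≤ 0.8:
n ≥ (z* · σ / E)²
n ≥ (2.576 · 24.3 / 0.8)²
n ≥ 6122.44

Minimum n = 6123 (rounding up)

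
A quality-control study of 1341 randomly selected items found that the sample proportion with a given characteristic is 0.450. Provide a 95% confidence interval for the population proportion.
(0.423, 0.477)

Proportion CI:
SE = √(p̂(1-p̂)/n) = √(0.450 · 0.550 / 1341) = 0.01359

z* = 1.960
Margin = z* · SE = 1.960 · 0.01359 = 0.0266

CI: 0.450 ± 0.0266 = (0.423, 0.477)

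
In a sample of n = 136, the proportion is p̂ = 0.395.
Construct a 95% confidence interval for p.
(0.313, 0.477)

Proportion CI:
SE = √(p̂(1-p̂)/n) = √(0.395 · 0.605 / 136) = 0.04192

z* = 1.960
Margin = z* · SE = 1.960 · 0.04192 = 0.0822

CI: 0.395 ± 0.0822 = (0.313, 0.477)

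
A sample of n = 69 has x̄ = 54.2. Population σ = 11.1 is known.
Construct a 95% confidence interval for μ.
(51.58, 56.82)

z-interval (σ known):
z* = 1.960 for 95% confidence

Margin of error = z* · σ/√n = 1.960 · 11.1/√69 = 2.62

CI: (54.2 - 2.62, 54.2 + 2.62) = (51.58, 56.82)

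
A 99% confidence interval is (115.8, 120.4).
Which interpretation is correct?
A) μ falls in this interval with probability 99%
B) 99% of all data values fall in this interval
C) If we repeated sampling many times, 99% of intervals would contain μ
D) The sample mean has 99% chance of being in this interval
C

A) Wrong — μ is fixed; the randomness lives in the interval, not in μ.
B) Wrong — a CI is about the parameter μ, not individual data values.
C) Correct — this is the frequentist long-run coverage interpretation.
D) Wrong — x̄ is observed and sits in the interval by construction.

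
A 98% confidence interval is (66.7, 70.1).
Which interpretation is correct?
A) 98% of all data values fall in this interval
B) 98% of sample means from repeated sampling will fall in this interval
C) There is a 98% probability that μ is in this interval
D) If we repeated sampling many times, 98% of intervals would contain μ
D

A) Wrong — a CI is about the parameter μ, not individual data values.
B) Wrong — coverage applies to intervals containing μ, not to future x̄ values.
C) Wrong — μ is fixed; the randomness lives in the interval, not in μ.
D) Correct — this is the frequentist long-run coverage interpretation.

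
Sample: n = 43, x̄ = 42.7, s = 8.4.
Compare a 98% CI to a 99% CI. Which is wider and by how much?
99% CI is wider by 0.72

df = 42
98% CI: t* = 2.418, (39.60, 45.80), width = 2 · t* · s/√n = 6.19
99% CI: t* = 2.698, (39.24, 46.16), width = 2 · t* · s/√n = 6.91

The 99% CI is wider by 6.91 - 6.19 = 0.72.
Higher confidence requires a wider interval.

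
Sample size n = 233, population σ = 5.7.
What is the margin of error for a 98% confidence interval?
Margin of error = 0.87

Margin of error = z* · σ/√n
= 2.326 · 5.7/√233
= 2.326 · 5.7/15.2643
= 0.87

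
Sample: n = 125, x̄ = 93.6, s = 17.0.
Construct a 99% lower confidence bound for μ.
μ ≥ 90.02

Lower bound (one-sided):
t* = 2.357 (one-sided for 99%)
Lower bound = x̄ - t* · s/√n = 93.6 - 2.357 · 17.0/√125 = 90.02

We are 99% confident that μ ≥ 90.02.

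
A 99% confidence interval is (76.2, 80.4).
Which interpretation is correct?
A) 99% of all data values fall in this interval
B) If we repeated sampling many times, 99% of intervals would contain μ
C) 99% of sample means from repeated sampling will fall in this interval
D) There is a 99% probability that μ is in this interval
B

A) Wrong — a CI is about the parameter μ, not individual data values.
B) Correct — this is the frequentist long-run coverage interpretation.
C) Wrong — coverage applies to intervals containing μ, not to future x̄ values.
D) Wrong — μ is fixed; the randomness lives in the interval, not in μ.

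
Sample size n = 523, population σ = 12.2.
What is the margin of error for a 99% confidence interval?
Margin of error = 1.37

Margin of error = z* · σ/√n
= 2.576 · 12.2/√523
= 2.576 · 12.2/22.8692
= 1.37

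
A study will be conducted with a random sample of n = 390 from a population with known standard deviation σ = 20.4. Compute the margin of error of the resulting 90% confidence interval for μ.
Margin of error = 1.70

Margin of error = z* · σ/√n
= 1.645 · 20.4/√390
= 1.645 · 20.4/19.7484
= 1.70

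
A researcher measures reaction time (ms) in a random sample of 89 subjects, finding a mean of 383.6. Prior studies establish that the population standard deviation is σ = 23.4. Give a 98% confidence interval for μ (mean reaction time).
(377.83, 389.37)

z-interval (σ known):
z* = 2.326 for 98% confidence

Margin of error = z* · σ/√n = 2.326 · 23.4/√89 = 5.77

CI: (383.6 - 5.77, 383.6 + 5.77) = (377.83, 389.37)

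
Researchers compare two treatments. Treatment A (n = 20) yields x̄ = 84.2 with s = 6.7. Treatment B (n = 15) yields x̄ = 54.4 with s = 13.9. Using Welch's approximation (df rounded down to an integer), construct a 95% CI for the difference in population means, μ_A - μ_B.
(21.63, 37.97)

Difference: x̄₁ - x̄₂ = 29.80
SE = √(s₁²/n₁ + s₂²/n₂) = √(6.7²/20 + 13.9²/15) = 3.8891
df = 18.88 → 18 (Welch–Satterthwaite, rounded down)
t* = 2.101

CI: 29.80 ± 2.101 · 3.8891 = 29.80 ± 8.17 = (21.63, 37.97)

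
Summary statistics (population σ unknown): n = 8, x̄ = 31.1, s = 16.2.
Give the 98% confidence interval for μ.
(13.93, 48.27)

t-interval (σ unknown):
df = n - 1 = 7
t* = 2.998 for 98% confidence

Margin of error = t* · s/√n = 2.998 · 16.2/√8 = 17.17

CI: (13.93, 48.27)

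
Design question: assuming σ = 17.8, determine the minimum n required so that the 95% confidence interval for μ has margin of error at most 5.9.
n ≥ 35

For margin E ≤ 5.9:
n ≥ (z* · σ / E)²
n ≥ (1.960 · 17.8 / 5.9)²
n ≥ 34.97

Minimum n = 35 (rounding up)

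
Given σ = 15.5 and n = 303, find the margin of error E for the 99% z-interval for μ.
Margin of error = 2.29

Margin of error = z* · σ/√n
= 2.576 · 15.5/√303
= 2.576 · 15.5/17.4069
= 2.29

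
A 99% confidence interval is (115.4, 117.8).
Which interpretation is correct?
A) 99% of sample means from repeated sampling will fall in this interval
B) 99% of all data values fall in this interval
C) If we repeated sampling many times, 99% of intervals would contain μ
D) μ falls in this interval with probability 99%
C

A) Wrong — coverage applies to intervals containing μ, not to future x̄ values.
B) Wrong — a CI is about the parameter μ, not individual data values.
C) Correct — this is the frequentist long-run coverage interpretation.
D) Wrong — μ is fixed; the randomness lives in the interval, not in μ.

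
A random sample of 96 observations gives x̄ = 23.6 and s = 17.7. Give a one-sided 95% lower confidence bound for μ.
μ ≥ 20.60

Lower bound (one-sided):
t* = 1.661 (one-sided for 95%)
Lower bound = x̄ - t* · s/√n = 23.6 - 1.661 · 17.7/√96 = 20.60

We are 95% confident that μ ≥ 20.60.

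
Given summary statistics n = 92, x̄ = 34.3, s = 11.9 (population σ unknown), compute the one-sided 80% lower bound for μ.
μ ≥ 33.25

Lower bound (one-sided):
t* = 0.846 (one-sided for 80%)
Lower bound = x̄ - t* · s/√n = 34.3 - 0.846 · 11.9/√92 = 33.25

We are 80% confident that μ ≥ 33.25.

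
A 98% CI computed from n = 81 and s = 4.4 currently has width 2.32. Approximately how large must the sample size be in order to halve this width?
n ≈ 324

CI width ∝ 1/√n
To reduce width by factor 2, need √n to grow by 2 → need 2² = 4 times as many samples.

Current: n = 81, width = 2.32
New: n = 324, width ≈ 1.14

Width reduced by factor of 2.32/1.14 = 2.04.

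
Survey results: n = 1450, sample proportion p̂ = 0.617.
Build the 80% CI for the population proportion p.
(0.601, 0.633)

Proportion CI:
SE = √(p̂(1-p̂)/n) = √(0.617 · 0.383 / 1450) = 0.01277

z* = 1.282
Margin = z* · SE = 1.282 · 0.01277 = 0.0164

CI: 0.617 ± 0.0164 = (0.601, 0.633)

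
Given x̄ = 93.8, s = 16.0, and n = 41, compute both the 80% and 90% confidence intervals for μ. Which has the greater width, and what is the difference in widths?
90% CI is wider by 1.91

df = 40
80% CI: t* = 1.303, (90.54, 97.06), width = 2 · t* · s/√n = 6.51
90% CI: t* = 1.684, (89.59, 98.01), width = 2 · t* · s/√n = 8.42

The 90% CI is wider by 8.42 - 6.51 = 1.91.
Higher confidence requires a wider interval.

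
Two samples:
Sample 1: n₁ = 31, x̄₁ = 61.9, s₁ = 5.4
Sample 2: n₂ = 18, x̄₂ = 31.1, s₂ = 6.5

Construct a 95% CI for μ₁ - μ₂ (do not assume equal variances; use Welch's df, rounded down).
(27.10, 34.50)

Difference: x̄₁ - x̄₂ = 30.80
SE = √(s₁²/n₁ + s₂²/n₂) = √(5.4²/31 + 6.5²/18) = 1.8132
df = 30.57 → 30 (Welch–Satterthwaite, rounded down)
t* = 2.042

CI: 30.80 ± 2.042 · 1.8132 = 30.80 ± 3.70 = (27.10, 34.50)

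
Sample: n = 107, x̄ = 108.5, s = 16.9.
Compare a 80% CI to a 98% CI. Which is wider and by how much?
98% CI is wider by 3.50

df = 106
80% CI: t* = 1.290, (106.39, 110.61), width = 2 · t* · s/√n = 4.22
98% CI: t* = 2.362, (104.64, 112.36), width = 2 · t* · s/√n = 7.72

The 98% CI is wider by 7.72 - 4.22 = 3.50.
Higher confidence requires a wider interval.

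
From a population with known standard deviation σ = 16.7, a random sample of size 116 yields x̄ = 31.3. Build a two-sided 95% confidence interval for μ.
(28.26, 34.34)

z-interval (σ known):
z* = 1.960 for 95% confidence

Margin of error = z* · σ/√n = 1.960 · 16.7/√116 = 3.04

CI: (31.3 - 3.04, 31.3 + 3.04) = (28.26, 34.34)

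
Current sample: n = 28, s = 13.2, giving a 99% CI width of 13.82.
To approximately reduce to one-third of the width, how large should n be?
n ≈ 252

CI width ∝ 1/√n
To reduce width by factor 3, need √n to grow by 3 → need 3² = 9 times as many samples.

Current: n = 28, width = 13.82
New: n = 252, width ≈ 4.32

Width reduced by factor of 13.82/4.32 = 3.20.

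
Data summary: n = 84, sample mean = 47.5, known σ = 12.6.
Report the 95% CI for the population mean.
(44.81, 50.19)

z-interval (σ known):
z* = 1.960 for 95% confidence

Margin of error = z* · σ/√n = 1.960 · 12.6/√84 = 2.69

CI: (47.5 - 2.69, 47.5 + 2.69) = (44.81, 50.19)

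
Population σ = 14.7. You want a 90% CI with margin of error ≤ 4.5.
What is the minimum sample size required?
n ≥ 29

For margin E ≤ 4.5:
n ≥ (z* · σ / E)²
n ≥ (1.645 · 14.7 / 4.5)²
n ≥ 28.88

Minimum n = 29 (rounding up)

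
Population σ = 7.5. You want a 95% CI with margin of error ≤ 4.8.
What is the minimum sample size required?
n ≥ 10

For margin E ≤ 4.8:
n ≥ (z* · σ / E)²
n ≥ (1.960 · 7.5 / 4.8)²
n ≥ 9.38

Minimum n = 10 (rounding up)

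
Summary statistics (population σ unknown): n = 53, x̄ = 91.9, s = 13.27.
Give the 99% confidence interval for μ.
(87.03, 96.77)

t-interval (σ unknown):
df = n - 1 = 52
t* = 2.674 for 99% confidence

Margin of error = t* · s/√n = 2.674 · 13.27/√53 = 4.87

CI: (87.03, 96.77)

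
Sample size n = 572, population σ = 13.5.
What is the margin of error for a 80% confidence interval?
Margin of error = 0.72

Margin of error = z* · σ/√n
= 1.282 · 13.5/√572
= 1.282 · 13.5/23.9165
= 0.72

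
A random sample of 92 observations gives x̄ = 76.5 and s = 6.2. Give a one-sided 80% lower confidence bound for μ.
μ ≥ 75.95

Lower bound (one-sided):
t* = 0.846 (one-sided for 80%)
Lower bound = x̄ - t* · s/√n = 76.5 - 0.846 · 6.2/√92 = 75.95

We are 80% confident that μ ≥ 75.95.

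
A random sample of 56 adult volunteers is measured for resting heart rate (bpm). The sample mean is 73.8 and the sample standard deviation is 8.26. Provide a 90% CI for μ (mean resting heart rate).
(71.95, 75.65)

t-interval (σ unknown):
df = n - 1 = 55
t* = 1.673 for 90% confidence

Margin of error = t* · s/√n = 1.673 · 8.26/√56 = 1.85

CI: (71.95, 75.65)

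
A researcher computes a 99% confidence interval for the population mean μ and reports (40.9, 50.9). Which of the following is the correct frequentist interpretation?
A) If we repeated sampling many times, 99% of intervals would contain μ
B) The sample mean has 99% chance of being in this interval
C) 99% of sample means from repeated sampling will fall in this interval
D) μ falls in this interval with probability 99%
A

A) Correct — this is the frequentist long-run coverage interpretation.
B) Wrong — x̄ is observed and sits in the interval by construction.
C) Wrong — coverage applies to intervals containing μ, not to future x̄ values.
D) Wrong — μ is fixed; the randomness lives in the interval, not in μ.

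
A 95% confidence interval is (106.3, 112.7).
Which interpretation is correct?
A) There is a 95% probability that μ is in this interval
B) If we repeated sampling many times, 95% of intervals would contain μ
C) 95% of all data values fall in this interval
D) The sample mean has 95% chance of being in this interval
B

A) Wrong — μ is fixed; the randomness lives in the interval, not in μ.
B) Correct — this is the frequentist long-run coverage interpretation.
C) Wrong — a CI is about the parameter μ, not individual data values.
D) Wrong — x̄ is observed and sits in the interval by construction.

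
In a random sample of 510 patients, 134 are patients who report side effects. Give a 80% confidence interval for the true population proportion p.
(0.238, 0.288)

Proportion CI:
p̂ = 134/510 = 0.26275
SE = √(p̂(1-p̂)/n) = √(0.26275 · 0.73725 / 510) = 0.01949

z* = 1.282
Margin = z* · SE = 1.282 · 0.01949 = 0.0250

CI: 0.26275 ± 0.0250 = (0.238, 0.288)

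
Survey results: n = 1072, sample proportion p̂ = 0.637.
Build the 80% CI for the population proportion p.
(0.618, 0.656)

Proportion CI:
SE = √(p̂(1-p̂)/n) = √(0.637 · 0.363 / 1072) = 0.01469

z* = 1.282
Margin = z* · SE = 1.282 · 0.01469 = 0.0188

CI: 0.637 ± 0.0188 = (0.618, 0.656)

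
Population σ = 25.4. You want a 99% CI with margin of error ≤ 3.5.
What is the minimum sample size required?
n ≥ 350

For margin E ≤ 3.5:
n ≥ (z* · σ / E)²
n ≥ (2.576 · 25.4 / 3.5)²
n ≥ 349.48

Minimum n = 350 (rounding up)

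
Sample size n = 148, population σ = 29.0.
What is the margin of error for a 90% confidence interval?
Margin of error = 3.92

Margin of error = z* · σ/√n
= 1.645 · 29.0/√148
= 1.645 · 29.0/12.1655
= 3.92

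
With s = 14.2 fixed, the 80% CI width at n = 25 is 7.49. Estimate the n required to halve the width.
n ≈ 100

CI width ∝ 1/√n
To reduce width by factor 2, need √n to grow by 2 → need 2² = 4 times as many samples.

Current: n = 25, width = 7.49
New: n = 100, width ≈ 3.66

Width reduced by factor of 7.49/3.66 = 2.05.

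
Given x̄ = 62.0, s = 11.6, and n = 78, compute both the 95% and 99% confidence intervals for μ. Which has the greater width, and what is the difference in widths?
99% CI is wider by 1.71

df = 77
95% CI: t* = 1.991, (59.38, 64.62), width = 2 · t* · s/√n = 5.23
99% CI: t* = 2.641, (58.53, 65.47), width = 2 · t* · s/√n = 6.94

The 99% CI is wider by 6.94 - 5.23 = 1.71.
Higher confidence requires a wider interval.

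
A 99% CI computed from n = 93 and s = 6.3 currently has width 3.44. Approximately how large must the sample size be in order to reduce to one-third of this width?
n ≈ 837

CI width ∝ 1/√n
To reduce width by factor 3, need √n to grow by 3 → need 3² = 9 times as many samples.

Current: n = 93, width = 3.44
New: n = 837, width ≈ 1.12

Width reduced by factor of 3.44/1.12 = 3.07.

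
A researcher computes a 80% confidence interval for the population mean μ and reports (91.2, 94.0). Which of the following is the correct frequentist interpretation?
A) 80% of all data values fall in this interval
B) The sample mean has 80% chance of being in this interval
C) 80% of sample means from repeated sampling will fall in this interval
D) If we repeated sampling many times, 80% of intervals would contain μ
D

A) Wrong — a CI is about the parameter μ, not individual data values.
B) Wrong — x̄ is observed and sits in the interval by construction.
C) Wrong — coverage applies to intervals containing μ, not to future x̄ values.
D) Correct — this is the frequentist long-run coverage interpretation.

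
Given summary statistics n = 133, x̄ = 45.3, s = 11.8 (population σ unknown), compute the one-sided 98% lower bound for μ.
μ ≥ 43.18

Lower bound (one-sided):
t* = 2.074 (one-sided for 98%)
Lower bound = x̄ - t* · s/√n = 45.3 - 2.074 · 11.8/√133 = 43.18

We are 98% confident that μ ≥ 43.18.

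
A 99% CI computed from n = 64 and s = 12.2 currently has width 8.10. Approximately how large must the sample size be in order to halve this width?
n ≈ 256

CI width ∝ 1/√n
To reduce width by factor 2, need √n to grow by 2 → need 2² = 4 times as many samples.

Current: n = 64, width = 8.10
New: n = 256, width ≈ 3.96

Width reduced by factor of 8.10/3.96 = 2.05.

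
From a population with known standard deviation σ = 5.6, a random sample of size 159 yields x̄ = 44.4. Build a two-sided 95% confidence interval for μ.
(43.53, 45.27)

z-interval (σ known):
z* = 1.960 for 95% confidence

Margin of error = z* · σ/√n = 1.960 · 5.6/√159 = 0.87

CI: (44.4 - 0.87, 44.4 + 0.87) = (43.53, 45.27)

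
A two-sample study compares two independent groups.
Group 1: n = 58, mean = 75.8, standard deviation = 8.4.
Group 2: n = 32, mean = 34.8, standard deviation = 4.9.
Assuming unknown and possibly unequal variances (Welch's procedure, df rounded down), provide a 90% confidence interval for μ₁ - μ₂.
(38.67, 43.33)

Difference: x̄₁ - x̄₂ = 41.00
SE = √(s₁²/n₁ + s₂²/n₂) = √(8.4²/58 + 4.9²/32) = 1.4024
df = 87.67 → 87 (Welch–Satterthwaite, rounded down)
t* = 1.663

CI: 41.00 ± 1.663 · 1.4024 = 41.00 ± 2.33 = (38.67, 43.33)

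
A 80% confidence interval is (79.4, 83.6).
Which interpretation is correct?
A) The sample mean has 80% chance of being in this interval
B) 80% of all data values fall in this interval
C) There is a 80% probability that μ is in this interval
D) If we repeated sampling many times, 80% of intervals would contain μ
D

A) Wrong — x̄ is observed and sits in the interval by construction.
B) Wrong — a CI is about the parameter μ, not individual data values.
C) Wrong — μ is fixed; the randomness lives in the interval, not in μ.
D) Correct — this is the frequentist long-run coverage interpretation.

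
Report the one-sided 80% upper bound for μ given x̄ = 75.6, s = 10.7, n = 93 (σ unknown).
μ ≤ 76.54

Upper bound (one-sided):
t* = 0.846 (one-sided for 80%)
Upper bound = x̄ + t* · s/√n = 75.6 + 0.846 · 10.7/√93 = 76.54

We are 80% confident that μ ≤ 76.54.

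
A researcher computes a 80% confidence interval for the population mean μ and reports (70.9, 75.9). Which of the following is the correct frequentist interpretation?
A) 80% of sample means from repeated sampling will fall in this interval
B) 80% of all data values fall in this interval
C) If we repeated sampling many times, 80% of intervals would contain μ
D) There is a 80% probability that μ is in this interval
C

A) Wrong — coverage applies to intervals containing μ, not to future x̄ values.
B) Wrong — a CI is about the parameter μ, not individual data values.
C) Correct — this is the frequentist long-run coverage interpretation.
D) Wrong — μ is fixed; the randomness lives in the interval, not in μ.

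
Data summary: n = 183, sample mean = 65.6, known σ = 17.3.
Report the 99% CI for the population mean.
(62.31, 68.89)

z-interval (σ known):
z* = 2.576 for 99% confidence

Margin of error = z* · σ/√n = 2.576 · 17.3/√183 = 3.29

CI: (65.6 - 3.29, 65.6 + 3.29) = (62.31, 68.89)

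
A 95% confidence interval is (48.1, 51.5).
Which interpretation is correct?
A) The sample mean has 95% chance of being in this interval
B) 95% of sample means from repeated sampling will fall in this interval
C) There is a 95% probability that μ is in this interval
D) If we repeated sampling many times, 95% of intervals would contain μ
D

A) Wrong — x̄ is observed and sits in the interval by construction.
B) Wrong — coverage applies to intervals containing μ, not to future x̄ values.
C) Wrong — μ is fixed; the randomness lives in the interval, not in μ.
D) Correct — this is the frequentist long-run coverage interpretation.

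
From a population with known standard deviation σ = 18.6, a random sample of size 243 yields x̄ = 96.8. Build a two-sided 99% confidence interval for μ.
(93.73, 99.87)

z-interval (σ known):
z* = 2.576 for 99% confidence

Margin of error = z* · σ/√n = 2.576 · 18.6/√243 = 3.07

CI: (96.8 - 3.07, 96.8 + 3.07) = (93.73, 99.87)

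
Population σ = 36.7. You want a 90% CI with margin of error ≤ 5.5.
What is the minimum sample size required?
n ≥ 121

For margin E ≤ 5.5:
n ≥ (z* · σ / E)²
n ≥ (1.645 · 36.7 / 5.5)²
n ≥ 120.49

Minimum n = 121 (rounding up)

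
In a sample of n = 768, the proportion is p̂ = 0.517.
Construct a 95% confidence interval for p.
(0.482, 0.552)

Proportion CI:
SE = √(p̂(1-p̂)/n) = √(0.517 · 0.483 / 768) = 0.01803

z* = 1.960
Margin = z* · SE = 1.960 · 0.01803 = 0.0353

CI: 0.517 ± 0.0353 = (0.482, 0.552)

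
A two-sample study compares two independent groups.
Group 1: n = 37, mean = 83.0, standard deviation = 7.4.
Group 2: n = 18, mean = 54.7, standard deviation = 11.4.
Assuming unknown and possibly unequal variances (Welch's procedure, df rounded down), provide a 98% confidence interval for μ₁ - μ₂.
(20.95, 35.65)

Difference: x̄₁ - x̄₂ = 28.30
SE = √(s₁²/n₁ + s₂²/n₂) = √(7.4²/37 + 11.4²/18) = 2.9496
df = 24.20 → 24 (Welch–Satterthwaite, rounded down)
t* = 2.492

CI: 28.30 ± 2.492 · 2.9496 = 28.30 ± 7.35 = (20.95, 35.65)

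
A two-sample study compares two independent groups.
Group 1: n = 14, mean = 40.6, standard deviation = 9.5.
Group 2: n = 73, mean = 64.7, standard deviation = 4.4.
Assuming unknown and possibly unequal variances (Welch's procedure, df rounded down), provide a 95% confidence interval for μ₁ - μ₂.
(-29.66, -18.54)

Difference: x̄₁ - x̄₂ = -24.10
SE = √(s₁²/n₁ + s₂²/n₂) = √(9.5²/14 + 4.4²/73) = 2.5907
df = 14.09 → 14 (Welch–Satterthwaite, rounded down)
t* = 2.145

CI: -24.10 ± 2.145 · 2.5907 = -24.10 ± 5.56 = (-29.66, -18.54)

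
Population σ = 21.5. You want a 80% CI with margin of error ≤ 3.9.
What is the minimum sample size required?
n ≥ 50

For margin E ≤ 3.9:
n ≥ (z* · σ / E)²
n ≥ (1.282 · 21.5 / 3.9)²
n ≥ 49.95

Minimum n = 50 (rounding up)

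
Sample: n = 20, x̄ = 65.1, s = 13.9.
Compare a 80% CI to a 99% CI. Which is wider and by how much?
99% CI is wider by 9.52

df = 19
80% CI: t* = 1.328, (60.97, 69.23), width = 2 · t* · s/√n = 8.26
99% CI: t* = 2.861, (56.21, 73.99), width = 2 · t* · s/√n = 17.78

The 99% CI is wider by 17.78 - 8.26 = 9.52.
Higher confidence requires a wider interval.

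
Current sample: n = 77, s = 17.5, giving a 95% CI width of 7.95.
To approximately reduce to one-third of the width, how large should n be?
n ≈ 693

CI width ∝ 1/√n
To reduce width by factor 3, need √n to grow by 3 → need 3² = 9 times as many samples.

Current: n = 77, width = 7.95
New: n = 693, width ≈ 2.61

Width reduced by factor of 7.95/2.61 = 3.05.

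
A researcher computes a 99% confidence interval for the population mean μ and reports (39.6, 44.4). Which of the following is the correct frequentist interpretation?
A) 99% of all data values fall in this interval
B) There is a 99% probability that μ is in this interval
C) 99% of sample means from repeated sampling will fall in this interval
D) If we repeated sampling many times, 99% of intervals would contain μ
D

A) Wrong — a CI is about the parameter μ, not individual data values.
B) Wrong — μ is fixed; the randomness lives in the interval, not in μ.
C) Wrong — coverage applies to intervals containing μ, not to future x̄ values.
D) Correct — this is the frequentist long-run coverage interpretation.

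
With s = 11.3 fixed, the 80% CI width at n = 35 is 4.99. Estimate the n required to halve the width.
n ≈ 140

CI width ∝ 1/√n
To reduce width by factor 2, need √n to grow by 2 → need 2² = 4 times as many samples.

Current: n = 35, width = 4.99
New: n = 140, width ≈ 2.46

Width reduced by factor of 4.99/2.46 = 2.03.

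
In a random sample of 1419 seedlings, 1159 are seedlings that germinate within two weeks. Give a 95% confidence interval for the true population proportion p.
(0.797, 0.837)

Proportion CI:
p̂ = 1159/1419 = 0.81677
SE = √(p̂(1-p̂)/n) = √(0.81677 · 0.18323 / 1419) = 0.01027

z* = 1.960
Margin = z* · SE = 1.960 · 0.01027 = 0.0201

CI: 0.81677 ± 0.0201 = (0.797, 0.837)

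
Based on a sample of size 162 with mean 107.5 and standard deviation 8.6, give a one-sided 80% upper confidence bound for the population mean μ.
μ ≤ 108.07

Upper bound (one-sided):
t* = 0.844 (one-sided for 80%)
Upper bound = x̄ + t* · s/√n = 107.5 + 0.844 · 8.6/√162 = 108.07

We are 80% confident that μ ≤ 108.07.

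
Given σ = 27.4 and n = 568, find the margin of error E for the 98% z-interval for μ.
Margin of error = 2.67

Margin of error = z* · σ/√n
= 2.326 · 27.4/√568
= 2.326 · 27.4/23.8328
= 2.67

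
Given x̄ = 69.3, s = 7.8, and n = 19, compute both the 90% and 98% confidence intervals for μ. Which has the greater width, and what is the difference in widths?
98% CI is wider by 2.92

df = 18
90% CI: t* = 1.734, (66.20, 72.40), width = 2 · t* · s/√n = 6.21
98% CI: t* = 2.552, (64.73, 73.87), width = 2 · t* · s/√n = 9.13

The 98% CI is wider by 9.13 - 6.21 = 2.92.
Higher confidence requires a wider interval.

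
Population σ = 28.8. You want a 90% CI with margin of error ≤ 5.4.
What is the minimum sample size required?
n ≥ 77

For margin E ≤ 5.4:
n ≥ (z* · σ / E)²
n ≥ (1.645 · 28.8 / 5.4)²
n ≥ 76.97

Minimum n = 77 (rounding up)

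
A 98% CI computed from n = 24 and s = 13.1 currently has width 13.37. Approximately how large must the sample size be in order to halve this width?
n ≈ 96

CI width ∝ 1/√n
To reduce width by factor 2, need √n to grow by 2 → need 2² = 4 times as many samples.

Current: n = 24, width = 13.37
New: n = 96, width ≈ 6.33

Width reduced by factor of 13.37/6.33 = 2.11.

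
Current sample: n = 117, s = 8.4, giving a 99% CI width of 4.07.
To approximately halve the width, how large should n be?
n ≈ 468

CI width ∝ 1/√n
To reduce width by factor 2, need √n to grow by 2 → need 2² = 4 times as many samples.

Current: n = 117, width = 4.07
New: n = 468, width ≈ 2.01

Width reduced by factor of 4.07/2.01 = 2.02.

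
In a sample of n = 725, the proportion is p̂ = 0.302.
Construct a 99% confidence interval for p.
(0.258, 0.346)

Proportion CI:
SE = √(p̂(1-p̂)/n) = √(0.302 · 0.698 / 725) = 0.01705

z* = 2.576
Margin = z* · SE = 2.576 · 0.01705 = 0.0439

CI: 0.302 ± 0.0439 = (0.258, 0.346)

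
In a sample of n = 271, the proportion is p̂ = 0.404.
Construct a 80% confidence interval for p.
(0.366, 0.442)

Proportion CI:
SE = √(p̂(1-p̂)/n) = √(0.404 · 0.596 / 271) = 0.02981

z* = 1.282
Margin = z* · SE = 1.282 · 0.02981 = 0.0382

CI: 0.404 ± 0.0382 = (0.366, 0.442)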